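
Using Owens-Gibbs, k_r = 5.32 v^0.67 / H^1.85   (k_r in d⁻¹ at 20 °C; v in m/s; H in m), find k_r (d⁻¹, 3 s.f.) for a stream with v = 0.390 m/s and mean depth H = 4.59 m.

k_r ≈ 0.169 d⁻¹

k_r = 5.32 × 0.390^0.67 / 4.59^1.85 = 5.32 × 0.5321 / 16.76 = 0.1689 d⁻¹.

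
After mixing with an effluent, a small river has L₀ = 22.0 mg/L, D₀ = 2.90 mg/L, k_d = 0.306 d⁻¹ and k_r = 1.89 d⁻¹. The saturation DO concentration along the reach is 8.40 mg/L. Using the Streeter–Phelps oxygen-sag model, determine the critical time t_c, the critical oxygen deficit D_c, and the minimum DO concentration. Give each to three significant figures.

t_c = [1/(k_r−k_d)] ln[(k_r/k_d)(1 − D₀(k_r−k_d)/(k_d L₀))]
= [1/(1.89−0.306)] ln[(1.89/0.306)(1 − 2.90×1.584/(0.306×22.0))]
= (1/1.584) ln[6.176 × 0.3176] = 0.6313 × ln(1.962) = 0.6313 × 0.6739 = 0.4255 d.
L(t_c) = L₀ e^(−k_d t_c) = 22.0 × 0.8779 = 19.31 mg/L, and at the critical point k_r D_c = k_d L, so D_c = (0.306/1.89) × 19.31 = 3.127 mg/L.
Minimum DO = C_s − D_c = 8.40 − 3.127 = 5.273 mg/L.

t_c ≈ 0.425 d; D_c ≈ 3.13 mg/L; min DO ≈ 5.27 mg/L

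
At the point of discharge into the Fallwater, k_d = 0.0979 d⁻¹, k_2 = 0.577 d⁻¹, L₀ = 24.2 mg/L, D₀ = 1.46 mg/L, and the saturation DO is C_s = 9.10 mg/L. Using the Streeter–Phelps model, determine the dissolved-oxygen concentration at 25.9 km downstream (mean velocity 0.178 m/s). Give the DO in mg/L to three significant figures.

Travel time t = x/v = 25.9 km / (0.178 m/s) = 25900 m / 0.178 m/s = 145500 s = 1.684 d.
k_d L₀/(k_2−k_d) = 0.0979×24.2/(0.577−0.0979) = 2.369/0.4791 = 4.945 mg/L.
e^(−k_d t) = e^(−0.0979×1.684) = 0.8480; e^(−k_2 t) = e^(−0.577×1.684) = 0.3784.
D = 4.945 × (0.8480 − 0.3784) + 1.46 × 0.3784 = 2.322 + 0.5525 = 2.875 mg/L.
DO = C_s − D = 9.10 − 2.875 = 6.225 mg/L.

DO ≈ 6.23 mg/L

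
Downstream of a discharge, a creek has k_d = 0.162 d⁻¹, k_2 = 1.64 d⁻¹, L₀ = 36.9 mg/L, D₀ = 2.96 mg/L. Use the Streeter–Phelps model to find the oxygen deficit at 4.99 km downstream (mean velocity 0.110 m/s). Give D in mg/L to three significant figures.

Travel time t = x/v = 4.99 km / (0.110 m/s) = 4990 m / 0.110 m/s = 45360 s = 0.5250 d.
k_d L₀/(k_2−k_d) = 0.162×36.9/(1.64−0.162) = 5.978/1.478 = 4.045 mg/L.
e^(−k_d t) = e^(−0.162×0.5250) = 0.9185; e^(−k_2 t) = e^(−1.64×0.5250) = 0.4227.
D = 4.045 × (0.9185 − 0.4227) + 2.96 × 0.4227 = 2.005 + 1.251 = 3.256 mg/L.

D ≈ 3.26 mg/L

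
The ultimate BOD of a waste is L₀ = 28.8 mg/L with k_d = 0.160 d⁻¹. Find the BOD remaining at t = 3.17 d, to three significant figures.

L ≈ 17.3 mg/L

L_t = L₀ e^(−k_d t) = 28.8 × e^(−0.160×3.17) = 28.8 × 0.6022 = 17.34 mg/L.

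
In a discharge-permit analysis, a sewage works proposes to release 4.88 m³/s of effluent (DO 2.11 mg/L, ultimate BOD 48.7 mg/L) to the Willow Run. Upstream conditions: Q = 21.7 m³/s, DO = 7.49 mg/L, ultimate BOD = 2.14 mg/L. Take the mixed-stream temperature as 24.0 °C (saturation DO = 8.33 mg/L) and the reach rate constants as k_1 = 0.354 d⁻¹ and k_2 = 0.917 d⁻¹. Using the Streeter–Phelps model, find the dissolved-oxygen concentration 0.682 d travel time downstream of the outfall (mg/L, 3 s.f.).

Mixed DO = (21.7×7.49 + 4.88×2.11)/(21.7+4.88) = 172.8/26.58 = 6.502 mg/L.
Mixed L₀ = (21.7×2.14 + 4.88×48.7)/(26.58) = 284.1/26.58 = 10.69 mg/L.
Initial deficit D₀ = C_s − DO₀ = 8.33 − 6.502 = 1.828 mg/L.
D(0.682) = [0.354×10.69/(0.917−0.354)](e^(−0.354×0.682) − e^(−0.917×0.682)) + 1.828 e^(−0.917×0.682)
= 6.721 × (0.7855 − 0.5351) + 1.828 × 0.5351 = 2.661 mg/L.
DO = 8.33 − 2.661 = 5.669 mg/L.

DO ≈ 5.67 mg/L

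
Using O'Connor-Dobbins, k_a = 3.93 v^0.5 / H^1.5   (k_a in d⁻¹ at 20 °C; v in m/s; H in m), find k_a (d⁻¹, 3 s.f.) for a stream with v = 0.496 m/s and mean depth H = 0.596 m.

k_a = 3.93 × 0.496^0.5 / 0.596^1.5 = 3.93 × 0.7043 / 0.4601 = 6.015 d⁻¹.

k_a ≈ 6.02 d⁻¹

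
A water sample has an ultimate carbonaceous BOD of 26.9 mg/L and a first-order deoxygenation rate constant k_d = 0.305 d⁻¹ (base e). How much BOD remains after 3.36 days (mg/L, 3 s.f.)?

L_t = L₀ e^(−k_d t) = 26.9 × e^(−0.305×3.36) = 26.9 × 0.3589 = 9.654 mg/L.

L ≈ 9.65 mg/L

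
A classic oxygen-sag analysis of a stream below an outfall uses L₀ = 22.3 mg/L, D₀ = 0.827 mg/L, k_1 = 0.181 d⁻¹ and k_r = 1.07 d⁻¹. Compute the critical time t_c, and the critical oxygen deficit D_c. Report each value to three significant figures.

With k_r/k_1 = 5.912 and 1 − D₀(k_r−k_1)/(k_1 L₀) = 0.8179,
t_c = ln(5.912 × 0.8179) / (1.07 − 0.181) = ln(4.835) / 0.8890 = 1.576/0.8890 = 1.773 d.
L(t_c) = L₀ e^(−k_1 t_c) = 22.3 × 0.7255 = 16.18 mg/L, and at the critical point k_r D_c = k_1 L, so D_c = (0.181/1.07) × 16.18 = 2.737 mg/L.

t_c ≈ 1.77 d; D_c ≈ 2.74 mg/L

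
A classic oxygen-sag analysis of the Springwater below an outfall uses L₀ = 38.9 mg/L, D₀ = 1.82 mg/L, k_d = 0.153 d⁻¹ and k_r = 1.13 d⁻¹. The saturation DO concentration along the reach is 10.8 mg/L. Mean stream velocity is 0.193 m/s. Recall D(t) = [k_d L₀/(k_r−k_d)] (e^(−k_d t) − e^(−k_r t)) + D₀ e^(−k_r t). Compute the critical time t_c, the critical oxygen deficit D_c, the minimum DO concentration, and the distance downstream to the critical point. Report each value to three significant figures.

t_c ≈ 1.68 d; D_c ≈ 4.07 mg/L; min DO ≈ 6.73 mg/L; x_c ≈ 28.1 km

At the critical point dD/dt = 0, so k_d L₀ e^(−k_d t) = k_r D. Substituting D(t) from the Streeter–Phelps equation and solving for t gives
t_c = ln[(k_r/k_d)(1 − D₀(k_r−k_d)/(k_d L₀))] / (k_r−k_d).
Here k_r−k_d = 0.9770 d⁻¹ and 1 − D₀(k_r−k_d)/(k_d L₀) = 1 − 1.82×0.9770/(0.153×38.9) = 0.7012, so
t_c = ln(7.386 × 0.7012) / 0.9770 = 1.645 / 0.9770 = 1.683 d.
L(t_c) = L₀ e^(−k_d t_c) = 38.9 × 0.7729 = 30.07 mg/L, and at the critical point k_r D_c = k_d L, so D_c = (0.153/1.13) × 30.07 = 4.071 mg/L.
Minimum DO = C_s − D_c = 10.8 − 4.071 = 6.729 mg/L.
x_c = v t_c = 0.193 m/s × 1.683 d × 86400 s/d = 28070 m ≈ 28.1 km.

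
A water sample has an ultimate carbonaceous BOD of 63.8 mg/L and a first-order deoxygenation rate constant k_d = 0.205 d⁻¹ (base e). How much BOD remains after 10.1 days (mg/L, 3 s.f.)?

L ≈ 8.05 mg/L

L_t = L₀ e^(−k_d t) = 63.8 × e^(−0.205×10.1) = 63.8 × 0.1261 = 8.047 mg/L.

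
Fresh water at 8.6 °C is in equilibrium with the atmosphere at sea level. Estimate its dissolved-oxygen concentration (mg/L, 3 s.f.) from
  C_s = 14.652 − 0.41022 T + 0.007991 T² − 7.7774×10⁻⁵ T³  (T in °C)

C_s ≈ 11.7 mg/L

C_s = 14.652 − 0.41022×8.6 + 0.007991×8.6² − 7.7774×10⁻⁵×8.6³ = 11.67 mg/L.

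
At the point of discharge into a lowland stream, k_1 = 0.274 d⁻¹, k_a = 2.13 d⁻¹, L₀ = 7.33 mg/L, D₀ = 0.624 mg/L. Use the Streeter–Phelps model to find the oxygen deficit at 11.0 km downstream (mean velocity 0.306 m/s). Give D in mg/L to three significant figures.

D ≈ 0.777 mg/L

Travel time t = x/v = 11.0 km / (0.306 m/s) = 11000 m / 0.306 m/s = 35950 s = 0.4161 d.
k_1 L₀/(k_a−k_1) = 0.274×7.33/(2.13−0.274) = 2.008/1.856 = 1.082 mg/L.
e^(−k_1 t) = e^(−0.274×0.4161) = 0.8923; e^(−k_a t) = e^(−2.13×0.4161) = 0.4122.
D = 1.082 × (0.8923 − 0.4122) + 0.624 × 0.4122 = 0.5195 + 0.2572 = 0.7767 mg/L.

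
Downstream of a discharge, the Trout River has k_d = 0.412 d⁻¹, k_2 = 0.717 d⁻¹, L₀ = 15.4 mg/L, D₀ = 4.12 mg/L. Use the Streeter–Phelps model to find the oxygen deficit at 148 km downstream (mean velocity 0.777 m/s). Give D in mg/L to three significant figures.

D ≈ 4.95 mg/L

Travel time t = x/v = 148 km / (0.777 m/s) = 148000 m / 0.777 m/s = 190500 s = 2.205 d.
k_d L₀/(k_2−k_d) = 0.412×15.4/(0.717−0.412) = 6.345/0.3050 = 20.80 mg/L.
e^(−k_d t) = e^(−0.412×2.205) = 0.4032; e^(−k_2 t) = e^(−0.717×2.205) = 0.2058.
D = 20.80 × (0.4032 − 0.2058) + 4.12 × 0.2058 = 4.106 + 0.8480 = 4.954 mg/L.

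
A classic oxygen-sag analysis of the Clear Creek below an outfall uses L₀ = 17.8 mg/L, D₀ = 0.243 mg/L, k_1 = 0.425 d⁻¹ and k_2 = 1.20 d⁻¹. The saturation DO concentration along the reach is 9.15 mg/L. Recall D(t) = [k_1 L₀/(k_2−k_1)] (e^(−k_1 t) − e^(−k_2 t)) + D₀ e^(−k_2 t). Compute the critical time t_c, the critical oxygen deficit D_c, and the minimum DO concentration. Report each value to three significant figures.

t_c ≈ 1.31 d; D_c ≈ 3.62 mg/L; min DO ≈ 5.53 mg/L

t_c = [1/(k_2−k_1)] ln[(k_2/k_1)(1 − D₀(k_2−k_1)/(k_1 L₀))]
= [1/(1.20−0.425)] ln[(1.20/0.425)(1 − 0.243×0.7750/(0.425×17.8))]
= (1/0.7750) ln[2.824 × 0.9751] = 1.290 × ln(2.753) = 1.290 × 1.013 = 1.307 d.
L(t_c) = L₀ e^(−k_1 t_c) = 17.8 × 0.5738 = 10.21 mg/L, and at the critical point k_2 D_c = k_1 L, so D_c = (0.425/1.20) × 10.21 = 3.618 mg/L.
Minimum DO = C_s − D_c = 9.15 − 3.618 = 5.532 mg/L.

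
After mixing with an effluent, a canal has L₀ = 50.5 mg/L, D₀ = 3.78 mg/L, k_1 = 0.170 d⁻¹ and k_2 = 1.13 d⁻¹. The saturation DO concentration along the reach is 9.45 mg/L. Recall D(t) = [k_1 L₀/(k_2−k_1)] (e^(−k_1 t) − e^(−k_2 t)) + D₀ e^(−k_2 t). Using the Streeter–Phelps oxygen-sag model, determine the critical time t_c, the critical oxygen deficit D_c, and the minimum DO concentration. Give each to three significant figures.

t_c ≈ 1.40 d; D_c ≈ 5.99 mg/L; min DO ≈ 3.46 mg/L

t_c = [1/(k_2−k_1)] ln[(k_2/k_1)(1 − D₀(k_2−k_1)/(k_1 L₀))]
= [1/(1.13−0.170)] ln[(1.13/0.170)(1 − 3.78×0.9600/(0.170×50.5))]
= (1/0.9600) ln[6.647 × 0.5773] = 1.042 × ln(3.837) = 1.042 × 1.345 = 1.401 d.
L(t_c) = L₀ e^(−k_1 t_c) = 50.5 × 0.7881 = 39.80 mg/L, and at the critical point k_2 D_c = k_1 L, so D_c = (0.170/1.13) × 39.80 = 5.987 mg/L.
Minimum DO = C_s − D_c = 9.45 − 5.987 = 3.463 mg/L.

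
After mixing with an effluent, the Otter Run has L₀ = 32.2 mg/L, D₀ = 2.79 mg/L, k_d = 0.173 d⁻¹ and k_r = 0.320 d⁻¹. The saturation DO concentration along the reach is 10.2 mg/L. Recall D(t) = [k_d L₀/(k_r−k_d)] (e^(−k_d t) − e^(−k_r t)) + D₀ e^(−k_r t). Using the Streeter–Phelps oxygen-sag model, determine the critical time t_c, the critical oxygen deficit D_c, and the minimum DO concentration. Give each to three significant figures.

t_c ≈ 3.66 d; D_c ≈ 9.24 mg/L; min DO ≈ 0.964 mg/L

With k_r/k_d = 1.850 and 1 − D₀(k_r−k_d)/(k_d L₀) = 0.9264,
t_c = ln(1.850 × 0.9264) / (0.320 − 0.173) = ln(1.714) / 0.1470 = 0.5386/0.1470 = 3.664 d.
L(t_c) = L₀ e^(−k_d t_c) = 32.2 × 0.5306 = 17.08 mg/L, and at the critical point k_r D_c = k_d L, so D_c = (0.173/0.320) × 17.08 = 9.236 mg/L.
Minimum DO = C_s − D_c = 10.2 − 9.236 = 0.9638 mg/L.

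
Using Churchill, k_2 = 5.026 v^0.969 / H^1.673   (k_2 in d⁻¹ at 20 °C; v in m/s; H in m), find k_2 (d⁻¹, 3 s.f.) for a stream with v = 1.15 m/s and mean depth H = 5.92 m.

k_2 = 5.026 × 1.15^0.969 / 5.92^1.673 = 5.026 × 1.145 / 19.59 = 0.2937 d⁻¹.

k_2 ≈ 0.294 d⁻¹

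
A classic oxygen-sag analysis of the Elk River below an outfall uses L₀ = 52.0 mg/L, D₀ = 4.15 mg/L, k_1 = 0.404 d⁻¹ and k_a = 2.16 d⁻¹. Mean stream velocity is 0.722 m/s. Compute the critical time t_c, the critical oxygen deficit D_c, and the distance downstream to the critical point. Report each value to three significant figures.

t_c = [1/(k_a−k_1)] ln[(k_a/k_1)(1 − D₀(k_a−k_1)/(k_1 L₀))]
= [1/(2.16−0.404)] ln[(2.16/0.404)(1 − 4.15×1.756/(0.404×52.0))]
= (1/1.756) ln[5.347 × 0.6531] = 0.5695 × ln(3.492) = 0.5695 × 1.250 = 0.7121 d.
L(t_c) = L₀ e^(−k_1 t_c) = 52.0 × 0.7500 = 39.00 mg/L, and at the critical point k_a D_c = k_1 L, so D_c = (0.404/2.16) × 39.00 = 7.294 mg/L.
x_c = v t_c = 0.722 m/s × 0.7121 d × 86400 s/d = 44420 m ≈ 44.4 km.

t_c ≈ 0.712 d; D_c ≈ 7.29 mg/L; x_c ≈ 44.4 km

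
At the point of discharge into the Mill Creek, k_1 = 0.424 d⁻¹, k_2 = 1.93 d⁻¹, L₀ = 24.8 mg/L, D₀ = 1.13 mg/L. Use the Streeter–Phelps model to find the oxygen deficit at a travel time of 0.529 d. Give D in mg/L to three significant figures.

D ≈ 3.47 mg/L

k_1 L₀/(k_2−k_1) = 0.424×24.8/(1.93−0.424) = 10.52/1.506 = 6.982 mg/L.
e^(−k_1 t) = e^(−0.424×0.5290) = 0.7991; e^(−k_2 t) = e^(−1.93×0.5290) = 0.3602.
D = 6.982 × (0.7991 − 0.3602) + 1.13 × 0.3602 = 3.064 + 0.4071 = 3.471 mg/L.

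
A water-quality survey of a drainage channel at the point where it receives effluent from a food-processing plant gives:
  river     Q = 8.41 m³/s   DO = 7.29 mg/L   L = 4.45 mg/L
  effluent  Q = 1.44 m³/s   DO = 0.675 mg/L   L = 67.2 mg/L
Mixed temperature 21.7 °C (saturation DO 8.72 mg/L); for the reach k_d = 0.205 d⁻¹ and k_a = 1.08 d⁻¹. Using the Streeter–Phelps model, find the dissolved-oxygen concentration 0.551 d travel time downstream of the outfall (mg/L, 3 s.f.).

Mixed DO = (8.41×7.29 + 1.44×0.675)/(8.41+1.44) = 62.28/9.850 = 6.323 mg/L.
Mixed L₀ = (8.41×4.45 + 1.44×67.2)/(9.850) = 134.2/9.850 = 13.62 mg/L.
Initial deficit D₀ = C_s − DO₀ = 8.72 − 6.323 = 2.397 mg/L.
D(0.551) = [0.205×13.62/(1.08−0.205)](e^(−0.205×0.551) − e^(−1.08×0.551)) + 2.397 e^(−1.08×0.551)
= 3.192 × (0.8932 − 0.5515) + 2.397 × 0.5515 = 2.413 mg/L.
DO = 8.72 − 2.413 = 6.307 mg/L.

DO ≈ 6.31 mg/L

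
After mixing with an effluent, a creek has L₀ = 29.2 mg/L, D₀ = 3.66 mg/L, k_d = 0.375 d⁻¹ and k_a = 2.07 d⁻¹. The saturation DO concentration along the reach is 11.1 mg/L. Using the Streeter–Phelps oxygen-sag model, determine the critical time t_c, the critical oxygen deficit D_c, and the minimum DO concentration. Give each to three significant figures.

t_c = [1/(k_a−k_d)] ln[(k_a/k_d)(1 − D₀(k_a−k_d)/(k_d L₀))]
= [1/(2.07−0.375)] ln[(2.07/0.375)(1 − 3.66×1.695/(0.375×29.2))]
= (1/1.695) ln[5.520 × 0.4335] = 0.5900 × ln(2.393) = 0.5900 × 0.8724 = 0.5147 d.
L(t_c) = L₀ e^(−k_d t_c) = 29.2 × 0.8245 = 24.07 mg/L, and at the critical point k_a D_c = k_d L, so D_c = (0.375/2.07) × 24.07 = 4.361 mg/L.
Minimum DO = C_s − D_c = 11.1 − 4.361 = 6.739 mg/L.

t_c ≈ 0.515 d; D_c ≈ 4.36 mg/L; min DO ≈ 6.74 mg/L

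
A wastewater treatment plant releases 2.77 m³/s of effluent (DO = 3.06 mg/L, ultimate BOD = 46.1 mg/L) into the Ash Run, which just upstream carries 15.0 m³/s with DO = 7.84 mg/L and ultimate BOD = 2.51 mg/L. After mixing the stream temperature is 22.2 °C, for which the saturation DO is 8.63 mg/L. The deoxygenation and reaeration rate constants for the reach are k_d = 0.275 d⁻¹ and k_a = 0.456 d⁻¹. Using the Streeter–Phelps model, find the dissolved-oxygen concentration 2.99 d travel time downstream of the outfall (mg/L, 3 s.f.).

DO ≈ 5.64 mg/L

Mixed DO = (15.0×7.84 + 2.77×3.06)/(15.0+2.77) = 126.1/17.77 = 7.095 mg/L.
Mixed L₀ = (15.0×2.51 + 2.77×46.1)/(17.77) = 165.3/17.77 = 9.305 mg/L.
Initial deficit D₀ = C_s − DO₀ = 8.63 − 7.095 = 1.535 mg/L.
D(2.99) = [0.275×9.305/(0.456−0.275)](e^(−0.275×2.99) − e^(−0.456×2.99)) + 1.535 e^(−0.456×2.99)
= 14.14 × (0.4394 − 0.2558) + 1.535 × 0.2558 = 2.989 mg/L.
DO = 8.63 − 2.989 = 5.641 mg/L.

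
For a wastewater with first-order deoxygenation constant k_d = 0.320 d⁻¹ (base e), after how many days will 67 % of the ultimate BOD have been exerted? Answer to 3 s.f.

t ≈ 3.46 d

y/L₀ = 1 − e^(−k_d t) = 0.67 ⇒ e^(−k_d t) = 0.330
t = −ln(0.330) / 0.320 = 1.109 / 0.320 = 3.465 d.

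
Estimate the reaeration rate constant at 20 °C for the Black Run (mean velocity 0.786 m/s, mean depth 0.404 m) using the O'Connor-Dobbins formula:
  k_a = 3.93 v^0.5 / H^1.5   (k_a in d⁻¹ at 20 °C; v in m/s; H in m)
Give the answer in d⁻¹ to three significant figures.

k_a ≈ 13.6 d⁻¹

k_a = 3.93 × 0.786^0.5 / 0.404^1.5 = 3.93 × 0.8866 / 0.2568 = 13.57 d⁻¹.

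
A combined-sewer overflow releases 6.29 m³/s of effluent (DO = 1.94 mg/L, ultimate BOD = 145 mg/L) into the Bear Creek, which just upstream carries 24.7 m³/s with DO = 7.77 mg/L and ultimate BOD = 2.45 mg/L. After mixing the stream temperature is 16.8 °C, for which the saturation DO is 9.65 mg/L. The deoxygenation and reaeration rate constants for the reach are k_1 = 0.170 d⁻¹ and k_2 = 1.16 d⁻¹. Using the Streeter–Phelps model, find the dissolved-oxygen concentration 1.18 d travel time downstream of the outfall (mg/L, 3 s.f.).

Mixed DO = (24.7×7.77 + 6.29×1.94)/(24.7+6.29) = 204.1/30.99 = 6.587 mg/L.
Mixed L₀ = (24.7×2.45 + 6.29×145)/(30.99) = 972.6/30.99 = 31.38 mg/L.
Initial deficit D₀ = C_s − DO₀ = 9.65 − 6.587 = 3.063 mg/L.
D(1.18) = [0.170×31.38/(1.16−0.170)](e^(−0.170×1.18) − e^(−1.16×1.18)) + 3.063 e^(−1.16×1.18)
= 5.389 × (0.8182 − 0.2544) + 3.063 × 0.2544 = 3.818 mg/L.
DO = 9.65 − 3.818 = 5.832 mg/L.

DO ≈ 5.83 mg/L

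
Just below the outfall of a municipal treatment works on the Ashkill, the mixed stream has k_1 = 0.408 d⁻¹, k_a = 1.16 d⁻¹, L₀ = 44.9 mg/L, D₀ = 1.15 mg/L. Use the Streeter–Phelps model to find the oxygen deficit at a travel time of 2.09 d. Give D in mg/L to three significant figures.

k_1 L₀/(k_a−k_1) = 0.408×44.9/(1.16−0.408) = 18.32/0.7520 = 24.36 mg/L.
e^(−k_1 t) = e^(−0.408×2.090) = 0.4263; e^(−k_a t) = e^(−1.16×2.090) = 0.08853.
D = 24.36 × (0.4263 − 0.08853) + 1.15 × 0.08853 = 8.227 + 0.1018 = 8.329 mg/L.

D ≈ 8.33 mg/L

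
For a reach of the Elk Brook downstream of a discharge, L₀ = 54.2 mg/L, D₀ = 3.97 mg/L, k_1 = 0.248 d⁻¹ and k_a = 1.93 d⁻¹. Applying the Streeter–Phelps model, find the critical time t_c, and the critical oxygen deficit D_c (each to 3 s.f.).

t_c ≈ 0.812 d; D_c ≈ 5.69 mg/L

t_c = [1/(k_a−k_1)] ln[(k_a/k_1)(1 − D₀(k_a−k_1)/(k_1 L₀))]
= [1/(1.93−0.248)] ln[(1.93/0.248)(1 − 3.97×1.682/(0.248×54.2))]
= (1/1.682) ln[7.782 × 0.5032] = 0.5945 × ln(3.916) = 0.5945 × 1.365 = 0.8116 d.
D_c = (k_1/k_a) L₀ e^(−k_1 t_c) = (0.248/1.93) × 54.2 × e^(−0.248×0.8116) = 0.1285 × 54.2 × 0.8177 = 5.695 mg/L.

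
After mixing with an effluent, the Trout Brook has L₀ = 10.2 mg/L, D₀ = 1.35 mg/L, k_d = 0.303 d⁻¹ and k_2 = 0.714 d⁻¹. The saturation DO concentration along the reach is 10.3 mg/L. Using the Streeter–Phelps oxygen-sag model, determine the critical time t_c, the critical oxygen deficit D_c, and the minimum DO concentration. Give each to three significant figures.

With k_2/k_d = 2.356 and 1 − D₀(k_2−k_d)/(k_d L₀) = 0.8205,
t_c = ln(2.356 × 0.8205) / (0.714 − 0.303) = ln(1.933) / 0.4110 = 0.6593/0.4110 = 1.604 d.
D_c = (k_d/k_2) L₀ e^(−k_d t_c) = (0.303/0.714) × 10.2 × e^(−0.303×1.604) = 0.4244 × 10.2 × 0.6151 = 2.662 mg/L.
Minimum DO = C_s − D_c = 10.3 − 2.662 = 7.638 mg/L.

t_c ≈ 1.60 d; D_c ≈ 2.66 mg/L; min DO ≈ 7.64 mg/L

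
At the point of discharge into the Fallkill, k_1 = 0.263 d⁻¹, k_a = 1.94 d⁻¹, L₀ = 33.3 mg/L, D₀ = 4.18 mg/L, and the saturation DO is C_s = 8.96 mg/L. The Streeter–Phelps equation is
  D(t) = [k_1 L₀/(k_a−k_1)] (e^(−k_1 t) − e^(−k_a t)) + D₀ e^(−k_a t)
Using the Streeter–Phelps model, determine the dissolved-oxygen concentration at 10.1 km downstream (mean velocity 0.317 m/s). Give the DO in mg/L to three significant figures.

Travel time t = x/v = 10.1 km / (0.317 m/s) = 10100 m / 0.317 m/s = 31860 s = 0.3688 d.
k_1 L₀/(k_a−k_1) = 0.263×33.3/(1.94−0.263) = 8.758/1.677 = 5.222 mg/L.
e^(−k_1 t) = e^(−0.263×0.3688) = 0.9076; e^(−k_a t) = e^(−1.94×0.3688) = 0.4890.
D = 5.222 × (0.9076 − 0.4890) + 4.18 × 0.4890 = 2.186 + 2.044 = 4.230 mg/L.
DO = C_s − D = 8.96 − 4.230 = 4.730 mg/L.

DO ≈ 4.73 mg/L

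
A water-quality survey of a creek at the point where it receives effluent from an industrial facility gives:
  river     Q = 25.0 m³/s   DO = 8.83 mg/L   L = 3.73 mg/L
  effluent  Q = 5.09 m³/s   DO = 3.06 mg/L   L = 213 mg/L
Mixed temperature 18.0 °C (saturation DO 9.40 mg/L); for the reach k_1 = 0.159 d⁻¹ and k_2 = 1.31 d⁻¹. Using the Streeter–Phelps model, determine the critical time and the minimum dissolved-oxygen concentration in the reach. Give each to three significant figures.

t_c ≈ 1.54 d; minimum DO ≈ 5.68 mg/L

Mixed DO = (25.0×8.83 + 5.09×3.06)/(25.0+5.09) = 236.3/30.09 = 7.854 mg/L.
Mixed L₀ = (25.0×3.73 + 5.09×213)/(30.09) = 1177/30.09 = 39.13 mg/L.
Initial deficit D₀ = C_s − DO₀ = 9.40 − 7.854 = 1.546 mg/L.
t_c = (1/1.151) ln[(1.31/0.159)(1 − 1.546×1.151/(0.159×39.13))] = 0.8688 × ln(5.883) = 1.540 d.
D_c = (0.159/1.31) × 39.13 × e^(−0.159×1.540) = 0.1214 × 39.13 × 0.7829 = 3.718 mg/L.
Minimum DO = 9.40 − 3.718 = 5.682 mg/L.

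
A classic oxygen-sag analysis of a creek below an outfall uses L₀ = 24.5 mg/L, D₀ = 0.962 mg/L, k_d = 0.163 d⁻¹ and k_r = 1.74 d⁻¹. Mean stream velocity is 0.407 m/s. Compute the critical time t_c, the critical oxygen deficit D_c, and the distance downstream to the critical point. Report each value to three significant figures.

t_c = [1/(k_r−k_d)] ln[(k_r/k_d)(1 − D₀(k_r−k_d)/(k_d L₀))]
= [1/(1.74−0.163)] ln[(1.74/0.163)(1 − 0.962×1.577/(0.163×24.5))]
= (1/1.577) ln[10.67 × 0.6201] = 0.6341 × ln(6.620) = 0.6341 × 1.890 = 1.199 d.
D_c = (k_d/k_r) L₀ e^(−k_d t_c) = (0.163/1.74) × 24.5 × e^(−0.163×1.199) = 0.09368 × 24.5 × 0.8225 = 1.888 mg/L.
x_c = v t_c = 0.407 m/s × 1.199 d × 86400 s/d = 42150 m ≈ 42.1 km.

t_c ≈ 1.20 d; D_c ≈ 1.89 mg/L; x_c ≈ 42.1 km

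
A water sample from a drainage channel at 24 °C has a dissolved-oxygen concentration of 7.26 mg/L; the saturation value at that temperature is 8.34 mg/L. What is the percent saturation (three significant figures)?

% saturation = C/C_s × 100 = 7.26/8.34 × 100 = 87.1 %.

87.1 % saturation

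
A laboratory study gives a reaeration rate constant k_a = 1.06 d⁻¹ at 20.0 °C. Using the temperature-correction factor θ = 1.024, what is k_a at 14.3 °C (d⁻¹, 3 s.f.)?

k_a(T₂) = k_a(T₁) · θ^(T₂−T₁) = 1.06 × 1.024^(14.3−20.0)
= 1.06 × 1.024^-5.70 = 1.06 × 0.8736 = 0.9260 d⁻¹.

k_a ≈ 0.926 d⁻¹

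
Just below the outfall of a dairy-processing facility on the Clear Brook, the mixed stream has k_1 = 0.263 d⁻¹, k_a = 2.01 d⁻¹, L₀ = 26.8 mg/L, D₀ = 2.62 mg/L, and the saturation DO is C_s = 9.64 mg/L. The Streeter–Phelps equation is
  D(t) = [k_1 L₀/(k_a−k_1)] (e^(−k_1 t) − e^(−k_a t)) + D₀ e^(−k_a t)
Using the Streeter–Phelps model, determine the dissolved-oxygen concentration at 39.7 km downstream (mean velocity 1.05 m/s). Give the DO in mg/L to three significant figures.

DO ≈ 6.63 mg/L

Travel time t = x/v = 39.7 km / (1.05 m/s) = 39700 m / 1.05 m/s = 37810 s = 0.4376 d.
k_1 L₀/(k_a−k_1) = 0.263×26.8/(2.01−0.263) = 7.048/1.747 = 4.035 mg/L.
e^(−k_1 t) = e^(−0.263×0.4376) = 0.8913; e^(−k_a t) = e^(−2.01×0.4376) = 0.4150.
D = 4.035 × (0.8913 − 0.4150) + 2.62 × 0.4150 = 1.922 + 1.087 = 3.009 mg/L.
DO = C_s − D = 9.64 − 3.009 = 6.631 mg/L.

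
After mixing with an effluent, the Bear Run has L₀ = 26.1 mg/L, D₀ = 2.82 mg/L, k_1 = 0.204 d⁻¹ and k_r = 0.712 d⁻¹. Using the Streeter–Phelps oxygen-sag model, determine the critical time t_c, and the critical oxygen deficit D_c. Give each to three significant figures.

At the critical point dD/dt = 0, so k_1 L₀ e^(−k_1 t) = k_r D. Substituting D(t) from the Streeter–Phelps equation and solving for t gives
t_c = ln[(k_r/k_1)(1 − D₀(k_r−k_1)/(k_1 L₀))] / (k_r−k_1).
Here k_r−k_1 = 0.5080 d⁻¹ and 1 − D₀(k_r−k_1)/(k_1 L₀) = 1 − 2.82×0.5080/(0.204×26.1) = 0.7309, so
t_c = ln(3.490 × 0.7309) / 0.5080 = 0.9365 / 0.5080 = 1.844 d.
L(t_c) = L₀ e^(−k_1 t_c) = 26.1 × 0.6865 = 17.92 mg/L, and at the critical point k_r D_c = k_1 L, so D_c = (0.204/0.712) × 17.92 = 5.134 mg/L.

t_c ≈ 1.84 d; D_c ≈ 5.13 mg/L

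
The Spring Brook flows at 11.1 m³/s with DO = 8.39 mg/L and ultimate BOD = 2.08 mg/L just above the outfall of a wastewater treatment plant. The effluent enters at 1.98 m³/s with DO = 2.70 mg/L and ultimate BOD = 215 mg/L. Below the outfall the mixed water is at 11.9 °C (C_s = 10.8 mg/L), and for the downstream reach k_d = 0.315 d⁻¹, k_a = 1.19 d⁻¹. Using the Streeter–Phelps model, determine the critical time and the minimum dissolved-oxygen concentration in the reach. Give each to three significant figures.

Mixed DO = (11.1×8.39 + 1.98×2.70)/(11.1+1.98) = 98.48/13.08 = 7.529 mg/L.
Mixed L₀ = (11.1×2.08 + 1.98×215)/(13.08) = 448.8/13.08 = 34.31 mg/L.
Initial deficit D₀ = C_s − DO₀ = 10.8 − 7.529 = 3.271 mg/L.
t_c = (1/0.8750) ln[(1.19/0.315)(1 − 3.271×0.8750/(0.315×34.31))] = 1.143 × ln(2.777) = 1.167 d.
D_c = (0.315/1.19) × 34.31 × e^(−0.315×1.167) = 0.2647 × 34.31 × 0.6923 = 6.288 mg/L.
Minimum DO = 10.8 − 6.288 = 4.512 mg/L.

t_c ≈ 1.17 d; minimum DO ≈ 4.51 mg/L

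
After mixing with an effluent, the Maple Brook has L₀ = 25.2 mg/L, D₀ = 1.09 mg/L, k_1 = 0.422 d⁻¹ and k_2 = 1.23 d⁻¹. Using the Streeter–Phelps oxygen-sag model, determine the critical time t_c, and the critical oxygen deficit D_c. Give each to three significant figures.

At the critical point dD/dt = 0, so k_1 L₀ e^(−k_1 t) = k_2 D. Substituting D(t) from the Streeter–Phelps equation and solving for t gives
t_c = ln[(k_2/k_1)(1 − D₀(k_2−k_1)/(k_1 L₀))] / (k_2−k_1).
Here k_2−k_1 = 0.8080 d⁻¹ and 1 − D₀(k_2−k_1)/(k_1 L₀) = 1 − 1.09×0.8080/(0.422×25.2) = 0.9172, so
t_c = ln(2.915 × 0.9172) / 0.8080 = 0.9833 / 0.8080 = 1.217 d.
D_c = (k_1/k_2) L₀ e^(−k_1 t_c) = (0.422/1.23) × 25.2 × e^(−0.422×1.217) = 0.3431 × 25.2 × 0.5984 = 5.173 mg/L.

t_c ≈ 1.22 d; D_c ≈ 5.17 mg/L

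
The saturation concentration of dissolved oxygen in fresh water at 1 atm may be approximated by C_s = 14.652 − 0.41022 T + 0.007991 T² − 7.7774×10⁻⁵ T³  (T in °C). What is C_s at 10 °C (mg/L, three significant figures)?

C_s ≈ 11.3 mg/L

C_s = 14.652 − 0.41022×10 + 0.007991×10² − 7.7774×10⁻⁵×10³ = 11.27 mg/L.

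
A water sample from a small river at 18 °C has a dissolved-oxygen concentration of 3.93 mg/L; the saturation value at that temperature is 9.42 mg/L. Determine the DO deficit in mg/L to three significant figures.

D ≈ 5.49 mg/L

D = C_s − C = 9.42 − 3.93 = 5.49 mg/L.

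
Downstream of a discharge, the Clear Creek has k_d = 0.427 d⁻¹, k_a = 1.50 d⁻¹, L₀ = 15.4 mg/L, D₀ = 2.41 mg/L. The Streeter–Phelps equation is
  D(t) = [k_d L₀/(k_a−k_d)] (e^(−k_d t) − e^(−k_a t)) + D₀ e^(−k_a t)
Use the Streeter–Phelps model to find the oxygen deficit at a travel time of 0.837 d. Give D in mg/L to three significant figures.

k_d L₀/(k_a−k_d) = 0.427×15.4/(1.50−0.427) = 6.576/1.073 = 6.128 mg/L.
e^(−k_d t) = e^(−0.427×0.8370) = 0.6995; e^(−k_a t) = e^(−1.50×0.8370) = 0.2849.
D = 6.128 × (0.6995 − 0.2849) + 2.41 × 0.2849 = 2.541 + 0.6867 = 3.227 mg/L.

D ≈ 3.23 mg/L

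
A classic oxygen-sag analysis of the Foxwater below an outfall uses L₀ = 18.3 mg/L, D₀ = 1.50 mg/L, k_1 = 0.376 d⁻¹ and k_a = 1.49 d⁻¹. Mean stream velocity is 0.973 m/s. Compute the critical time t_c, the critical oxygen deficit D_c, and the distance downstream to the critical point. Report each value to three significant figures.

At the critical point dD/dt = 0, so k_1 L₀ e^(−k_1 t) = k_a D. Substituting D(t) from the Streeter–Phelps equation and solving for t gives
t_c = ln[(k_a/k_1)(1 − D₀(k_a−k_1)/(k_1 L₀))] / (k_a−k_1).
Here k_a−k_1 = 1.114 d⁻¹ and 1 − D₀(k_a−k_1)/(k_1 L₀) = 1 − 1.50×1.114/(0.376×18.3) = 0.7572, so
t_c = ln(3.963 × 0.7572) / 1.114 = 1.099 / 1.114 = 0.9863 d.
L(t_c) = L₀ e^(−k_1 t_c) = 18.3 × 0.6901 = 12.63 mg/L, and at the critical point k_a D_c = k_1 L, so D_c = (0.376/1.49) × 12.63 = 3.187 mg/L.
x_c = v t_c = 0.973 m/s × 0.9863 d × 86400 s/d = 82920 m ≈ 82.9 km.

t_c ≈ 0.986 d; D_c ≈ 3.19 mg/L; x_c ≈ 82.9 km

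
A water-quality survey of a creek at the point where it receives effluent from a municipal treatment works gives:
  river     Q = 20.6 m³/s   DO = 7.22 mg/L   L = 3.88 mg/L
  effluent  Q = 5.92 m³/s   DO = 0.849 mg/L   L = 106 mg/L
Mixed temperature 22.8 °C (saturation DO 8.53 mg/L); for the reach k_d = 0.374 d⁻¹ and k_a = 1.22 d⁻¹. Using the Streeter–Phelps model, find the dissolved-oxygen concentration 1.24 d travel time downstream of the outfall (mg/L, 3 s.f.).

DO ≈ 3.11 mg/L

Mixed DO = (20.6×7.22 + 5.92×0.849)/(20.6+5.92) = 153.8/26.52 = 5.798 mg/L.
Mixed L₀ = (20.6×3.88 + 5.92×106)/(26.52) = 707.4/26.52 = 26.68 mg/L.
Initial deficit D₀ = C_s − DO₀ = 8.53 − 5.798 = 2.732 mg/L.
D(1.24) = [0.374×26.68/(1.22−0.374)](e^(−0.374×1.24) − e^(−1.22×1.24)) + 2.732 e^(−1.22×1.24)
= 11.79 × (0.6289 − 0.2203) + 2.732 × 0.2203 = 5.421 mg/L.
DO = 8.53 − 5.421 = 3.109 mg/L.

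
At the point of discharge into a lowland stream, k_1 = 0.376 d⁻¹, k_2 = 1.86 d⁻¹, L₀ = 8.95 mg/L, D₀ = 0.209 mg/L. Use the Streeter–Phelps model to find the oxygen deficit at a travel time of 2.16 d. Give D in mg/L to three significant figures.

k_1 L₀/(k_2−k_1) = 0.376×8.95/(1.86−0.376) = 3.365/1.484 = 2.268 mg/L.
e^(−k_1 t) = e^(−0.376×2.160) = 0.4439; e^(−k_2 t) = e^(−1.86×2.160) = 0.01800.
D = 2.268 × (0.4439 − 0.01800) + 0.209 × 0.01800 = 0.9658 + 0.003761 = 0.9696 mg/L.

D ≈ 0.970 mg/L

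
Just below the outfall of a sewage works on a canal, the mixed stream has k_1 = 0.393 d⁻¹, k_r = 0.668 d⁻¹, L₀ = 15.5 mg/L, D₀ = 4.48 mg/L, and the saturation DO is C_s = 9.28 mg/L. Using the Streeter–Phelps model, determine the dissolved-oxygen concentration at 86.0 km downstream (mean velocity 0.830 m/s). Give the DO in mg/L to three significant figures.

DO ≈ 3.39 mg/L

Travel time t = x/v = 86.0 km / (0.830 m/s) = 86000 m / 0.830 m/s = 103600 s = 1.199 d.
k_1 L₀/(k_r−k_1) = 0.393×15.5/(0.668−0.393) = 6.091/0.2750 = 22.15 mg/L.
e^(−k_1 t) = e^(−0.393×1.199) = 0.6242; e^(−k_r t) = e^(−0.668×1.199) = 0.4488.
D = 22.15 × (0.6242 − 0.4488) + 4.48 × 0.4488 = 3.884 + 2.011 = 5.895 mg/L.
DO = C_s − D = 9.28 − 5.895 = 3.385 mg/L.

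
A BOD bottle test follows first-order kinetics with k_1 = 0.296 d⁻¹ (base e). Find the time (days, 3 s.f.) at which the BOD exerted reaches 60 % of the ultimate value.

t ≈ 3.10 d

y/L₀ = 1 − e^(−k_1 t) = 0.60 ⇒ e^(−k_1 t) = 0.400
t = −ln(0.400) / 0.296 = 0.9163 / 0.296 = 3.096 d.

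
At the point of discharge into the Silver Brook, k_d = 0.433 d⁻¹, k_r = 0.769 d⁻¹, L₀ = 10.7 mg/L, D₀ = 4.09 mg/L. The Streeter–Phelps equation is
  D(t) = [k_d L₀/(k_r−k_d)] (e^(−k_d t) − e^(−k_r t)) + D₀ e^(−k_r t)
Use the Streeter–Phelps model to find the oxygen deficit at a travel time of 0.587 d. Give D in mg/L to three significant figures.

k_d L₀/(k_r−k_d) = 0.433×10.7/(0.769−0.433) = 4.633/0.3360 = 13.79 mg/L.
e^(−k_d t) = e^(−0.433×0.5870) = 0.7756; e^(−k_r t) = e^(−0.769×0.5870) = 0.6367.
D = 13.79 × (0.7756 − 0.6367) + 4.09 × 0.6367 = 1.914 + 2.604 = 4.518 mg/L.

D ≈ 4.52 mg/L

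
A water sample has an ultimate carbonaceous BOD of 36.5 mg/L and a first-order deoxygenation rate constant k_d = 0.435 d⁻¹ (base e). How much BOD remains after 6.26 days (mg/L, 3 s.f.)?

L ≈ 2.40 mg/L

L_t = L₀ e^(−k_d t) = 36.5 × e^(−0.435×6.26) = 36.5 × 0.06567 = 2.397 mg/L.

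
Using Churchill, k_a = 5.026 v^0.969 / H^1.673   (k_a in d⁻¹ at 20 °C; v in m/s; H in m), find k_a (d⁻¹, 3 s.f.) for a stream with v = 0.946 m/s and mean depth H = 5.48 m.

k_a ≈ 0.277 d⁻¹

k_a = 5.026 × 0.946^0.969 / 5.48^1.673 = 5.026 × 0.9476 / 17.22 = 0.2766 d⁻¹.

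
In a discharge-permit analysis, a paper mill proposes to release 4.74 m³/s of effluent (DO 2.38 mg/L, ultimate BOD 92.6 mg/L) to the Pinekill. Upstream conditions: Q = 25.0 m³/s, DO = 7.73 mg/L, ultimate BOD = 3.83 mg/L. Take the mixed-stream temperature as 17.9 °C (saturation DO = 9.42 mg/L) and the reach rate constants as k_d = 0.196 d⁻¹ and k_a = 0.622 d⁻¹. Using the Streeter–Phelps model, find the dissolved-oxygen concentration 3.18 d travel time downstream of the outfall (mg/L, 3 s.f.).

Mixed DO = (25.0×7.73 + 4.74×2.38)/(25.0+4.74) = 204.5/29.74 = 6.877 mg/L.
Mixed L₀ = (25.0×3.83 + 4.74×92.6)/(29.74) = 534.7/29.74 = 17.98 mg/L.
Initial deficit D₀ = C_s − DO₀ = 9.42 − 6.877 = 2.543 mg/L.
D(3.18) = [0.196×17.98/(0.622−0.196)](e^(−0.196×3.18) − e^(−0.622×3.18)) + 2.543 e^(−0.622×3.18)
= 8.272 × (0.5362 − 0.1384) + 2.543 × 0.1384 = 3.643 mg/L.
DO = 9.42 − 3.643 = 5.777 mg/L.

DO ≈ 5.78 mg/L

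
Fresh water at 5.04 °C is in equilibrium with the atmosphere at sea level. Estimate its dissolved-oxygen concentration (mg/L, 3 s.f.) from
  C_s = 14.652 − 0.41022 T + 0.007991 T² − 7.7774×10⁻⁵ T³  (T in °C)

C_s ≈ 12.8 mg/L

C_s = 14.652 − 0.41022×5.04 + 0.007991×5.04² − 7.7774×10⁻⁵×5.04³ = 12.78 mg/L.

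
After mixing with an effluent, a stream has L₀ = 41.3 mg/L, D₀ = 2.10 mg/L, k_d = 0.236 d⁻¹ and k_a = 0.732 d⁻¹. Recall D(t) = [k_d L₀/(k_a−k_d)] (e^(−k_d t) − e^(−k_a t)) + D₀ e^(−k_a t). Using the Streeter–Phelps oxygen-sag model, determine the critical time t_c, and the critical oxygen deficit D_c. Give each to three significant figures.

t_c ≈ 2.05 d; D_c ≈ 8.20 mg/L

t_c = [1/(k_a−k_d)] ln[(k_a/k_d)(1 − D₀(k_a−k_d)/(k_d L₀))]
= [1/(0.732−0.236)] ln[(0.732/0.236)(1 − 2.10×0.4960/(0.236×41.3))]
= (1/0.4960) ln[3.102 × 0.8931] = 2.016 × ln(2.770) = 2.016 × 1.019 = 2.054 d.
D_c = (k_d/k_a) L₀ e^(−k_d t_c) = (0.236/0.732) × 41.3 × e^(−0.236×2.054) = 0.3224 × 41.3 × 0.6158 = 8.200 mg/L.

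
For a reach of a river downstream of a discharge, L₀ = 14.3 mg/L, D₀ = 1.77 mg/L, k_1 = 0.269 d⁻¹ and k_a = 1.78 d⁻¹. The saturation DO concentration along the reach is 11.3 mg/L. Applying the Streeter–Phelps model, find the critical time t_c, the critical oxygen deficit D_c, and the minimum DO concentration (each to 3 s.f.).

t_c ≈ 0.464 d; D_c ≈ 1.91 mg/L; min DO ≈ 9.39 mg/L

At the critical point dD/dt = 0, so k_1 L₀ e^(−k_1 t) = k_a D. Substituting D(t) from the Streeter–Phelps equation and solving for t gives
t_c = ln[(k_a/k_1)(1 − D₀(k_a−k_1)/(k_1 L₀))] / (k_a−k_1).
Here k_a−k_1 = 1.511 d⁻¹ and 1 − D₀(k_a−k_1)/(k_1 L₀) = 1 − 1.77×1.511/(0.269×14.3) = 0.3047, so
t_c = ln(6.617 × 0.3047) / 1.511 = 0.7013 / 1.511 = 0.4642 d.
D_c = (k_1/k_a) L₀ e^(−k_1 t_c) = (0.269/1.78) × 14.3 × e^(−0.269×0.4642) = 0.1511 × 14.3 × 0.8826 = 1.907 mg/L.
Minimum DO = C_s − D_c = 11.3 − 1.907 = 9.393 mg/L.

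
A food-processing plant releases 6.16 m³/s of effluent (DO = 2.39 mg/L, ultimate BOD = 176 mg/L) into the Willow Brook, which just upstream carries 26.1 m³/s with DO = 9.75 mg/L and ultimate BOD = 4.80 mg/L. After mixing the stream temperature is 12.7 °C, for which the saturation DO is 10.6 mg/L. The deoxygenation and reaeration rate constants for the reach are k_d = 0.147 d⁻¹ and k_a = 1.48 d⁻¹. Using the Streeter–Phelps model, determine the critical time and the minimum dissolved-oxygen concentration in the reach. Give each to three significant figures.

Mixed DO = (26.1×9.75 + 6.16×2.39)/(26.1+6.16) = 269.2/32.26 = 8.345 mg/L.
Mixed L₀ = (26.1×4.80 + 6.16×176)/(32.26) = 1209/32.26 = 37.49 mg/L.
Initial deficit D₀ = C_s − DO₀ = 10.6 − 8.345 = 2.255 mg/L.
t_c = (1/1.333) ln[(1.48/0.147)(1 − 2.255×1.333/(0.147×37.49))] = 0.7502 × ln(4.576) = 1.141 d.
D_c = (0.147/1.48) × 37.49 × e^(−0.147×1.141) = 0.09932 × 37.49 × 0.8456 = 3.149 mg/L.
Minimum DO = 10.6 − 3.149 = 7.451 mg/L.

t_c ≈ 1.14 d; minimum DO ≈ 7.45 mg/L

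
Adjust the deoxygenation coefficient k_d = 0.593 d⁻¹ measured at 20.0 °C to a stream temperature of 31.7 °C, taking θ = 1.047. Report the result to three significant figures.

k_d ≈ 1.01 d⁻¹

k_d(T₂) = k_d(T₁) · θ^(T₂−T₁) = 0.593 × 1.047^(31.7−20.0)
= 0.593 × 1.047^11.7 = 0.593 × 1.711 = 1.015 d⁻¹.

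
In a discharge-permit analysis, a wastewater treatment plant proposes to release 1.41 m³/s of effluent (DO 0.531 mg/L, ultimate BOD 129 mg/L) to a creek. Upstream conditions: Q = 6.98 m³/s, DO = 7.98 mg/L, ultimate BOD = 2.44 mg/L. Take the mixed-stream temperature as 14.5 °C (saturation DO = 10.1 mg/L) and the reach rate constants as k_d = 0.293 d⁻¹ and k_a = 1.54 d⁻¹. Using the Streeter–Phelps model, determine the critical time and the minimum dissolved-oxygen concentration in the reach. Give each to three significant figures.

Mixed DO = (6.98×7.98 + 1.41×0.531)/(6.98+1.41) = 56.45/8.390 = 6.728 mg/L.
Mixed L₀ = (6.98×2.44 + 1.41×129)/(8.390) = 198.9/8.390 = 23.71 mg/L.
Initial deficit D₀ = C_s − DO₀ = 10.1 − 6.728 = 3.372 mg/L.
t_c = (1/1.247) ln[(1.54/0.293)(1 − 3.372×1.247/(0.293×23.71))] = 0.8019 × ln(2.075) = 0.5853 d.
D_c = (0.293/1.54) × 23.71 × e^(−0.293×0.5853) = 0.1903 × 23.71 × 0.8424 = 3.800 mg/L.
Minimum DO = 10.1 − 3.800 = 6.300 mg/L.

t_c ≈ 0.585 d; minimum DO ≈ 6.30 mg/L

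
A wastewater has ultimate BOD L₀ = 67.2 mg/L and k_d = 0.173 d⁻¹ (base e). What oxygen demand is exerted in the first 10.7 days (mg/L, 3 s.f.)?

y_t = L₀(1 − e^(−k_d t)) = 67.2 × (1 − e^(−0.173×10.7))
= 67.2 × (1 − 0.1571) = 67.2 × 0.8429 = 56.65 mg/L.

y ≈ 56.6 mg/L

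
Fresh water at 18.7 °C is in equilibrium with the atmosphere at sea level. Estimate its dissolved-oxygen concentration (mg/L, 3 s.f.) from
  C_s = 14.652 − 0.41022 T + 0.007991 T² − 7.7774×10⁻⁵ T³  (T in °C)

C_s = 14.652 − 0.41022×18.7 + 0.007991×18.7² − 7.7774×10⁻⁵×18.7³ = 9.267 mg/L.

C_s ≈ 9.27 mg/L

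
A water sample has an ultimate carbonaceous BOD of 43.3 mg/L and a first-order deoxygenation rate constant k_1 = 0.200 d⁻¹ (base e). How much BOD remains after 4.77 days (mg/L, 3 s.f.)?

L ≈ 16.7 mg/L

L_t = L₀ e^(−k_1 t) = 43.3 × e^(−0.200×4.77) = 43.3 × 0.3852 = 16.68 mg/L.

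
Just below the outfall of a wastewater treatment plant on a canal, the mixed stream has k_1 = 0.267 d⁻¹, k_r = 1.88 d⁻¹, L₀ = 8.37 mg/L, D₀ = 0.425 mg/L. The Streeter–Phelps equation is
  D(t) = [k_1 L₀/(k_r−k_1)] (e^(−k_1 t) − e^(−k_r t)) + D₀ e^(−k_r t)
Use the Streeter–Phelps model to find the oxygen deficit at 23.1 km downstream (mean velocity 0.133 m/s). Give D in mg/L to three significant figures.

D ≈ 0.788 mg/L

Travel time t = x/v = 23.1 km / (0.133 m/s) = 23100 m / 0.133 m/s = 173700 s = 2.010 d.
k_1 L₀/(k_r−k_1) = 0.267×8.37/(1.88−0.267) = 2.235/1.613 = 1.385 mg/L.
e^(−k_1 t) = e^(−0.267×2.010) = 0.5847; e^(−k_r t) = e^(−1.88×2.010) = 0.02284.
D = 1.385 × (0.5847 − 0.02284) + 0.425 × 0.02284 = 0.7784 + 0.009707 = 0.7881 mg/L.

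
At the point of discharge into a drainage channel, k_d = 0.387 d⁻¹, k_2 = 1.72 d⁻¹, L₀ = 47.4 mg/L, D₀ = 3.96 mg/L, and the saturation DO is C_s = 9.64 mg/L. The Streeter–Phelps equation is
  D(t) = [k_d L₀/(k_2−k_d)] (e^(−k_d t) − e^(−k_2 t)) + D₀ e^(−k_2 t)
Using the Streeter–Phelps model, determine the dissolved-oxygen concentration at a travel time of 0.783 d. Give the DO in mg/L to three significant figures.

k_d L₀/(k_2−k_d) = 0.387×47.4/(1.72−0.387) = 18.34/1.333 = 13.76 mg/L.
e^(−k_d t) = e^(−0.387×0.7830) = 0.7386; e^(−k_2 t) = e^(−1.72×0.7830) = 0.2601.
D = 13.76 × (0.7386 − 0.2601) + 3.96 × 0.2601 = 6.585 + 1.030 = 7.615 mg/L.
DO = C_s − D = 9.64 − 7.615 = 2.025 mg/L.

DO ≈ 2.03 mg/L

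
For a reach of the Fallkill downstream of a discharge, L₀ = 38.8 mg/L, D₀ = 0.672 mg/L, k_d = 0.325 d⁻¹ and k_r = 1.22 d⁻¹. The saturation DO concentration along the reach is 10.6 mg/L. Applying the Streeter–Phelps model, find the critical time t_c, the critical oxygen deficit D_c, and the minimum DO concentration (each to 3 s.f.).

t_c ≈ 1.42 d; D_c ≈ 6.51 mg/L; min DO ≈ 4.09 mg/L

t_c = [1/(k_r−k_d)] ln[(k_r/k_d)(1 − D₀(k_r−k_d)/(k_d L₀))]
= [1/(1.22−0.325)] ln[(1.22/0.325)(1 − 0.672×0.8950/(0.325×38.8))]
= (1/0.8950) ln[3.754 × 0.9523] = 1.117 × ln(3.575) = 1.117 × 1.274 = 1.423 d.
D_c = (k_d/k_r) L₀ e^(−k_d t_c) = (0.325/1.22) × 38.8 × e^(−0.325×1.423) = 0.2664 × 38.8 × 0.6296 = 6.508 mg/L.
Minimum DO = C_s − D_c = 10.6 − 6.508 = 4.092 mg/L.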